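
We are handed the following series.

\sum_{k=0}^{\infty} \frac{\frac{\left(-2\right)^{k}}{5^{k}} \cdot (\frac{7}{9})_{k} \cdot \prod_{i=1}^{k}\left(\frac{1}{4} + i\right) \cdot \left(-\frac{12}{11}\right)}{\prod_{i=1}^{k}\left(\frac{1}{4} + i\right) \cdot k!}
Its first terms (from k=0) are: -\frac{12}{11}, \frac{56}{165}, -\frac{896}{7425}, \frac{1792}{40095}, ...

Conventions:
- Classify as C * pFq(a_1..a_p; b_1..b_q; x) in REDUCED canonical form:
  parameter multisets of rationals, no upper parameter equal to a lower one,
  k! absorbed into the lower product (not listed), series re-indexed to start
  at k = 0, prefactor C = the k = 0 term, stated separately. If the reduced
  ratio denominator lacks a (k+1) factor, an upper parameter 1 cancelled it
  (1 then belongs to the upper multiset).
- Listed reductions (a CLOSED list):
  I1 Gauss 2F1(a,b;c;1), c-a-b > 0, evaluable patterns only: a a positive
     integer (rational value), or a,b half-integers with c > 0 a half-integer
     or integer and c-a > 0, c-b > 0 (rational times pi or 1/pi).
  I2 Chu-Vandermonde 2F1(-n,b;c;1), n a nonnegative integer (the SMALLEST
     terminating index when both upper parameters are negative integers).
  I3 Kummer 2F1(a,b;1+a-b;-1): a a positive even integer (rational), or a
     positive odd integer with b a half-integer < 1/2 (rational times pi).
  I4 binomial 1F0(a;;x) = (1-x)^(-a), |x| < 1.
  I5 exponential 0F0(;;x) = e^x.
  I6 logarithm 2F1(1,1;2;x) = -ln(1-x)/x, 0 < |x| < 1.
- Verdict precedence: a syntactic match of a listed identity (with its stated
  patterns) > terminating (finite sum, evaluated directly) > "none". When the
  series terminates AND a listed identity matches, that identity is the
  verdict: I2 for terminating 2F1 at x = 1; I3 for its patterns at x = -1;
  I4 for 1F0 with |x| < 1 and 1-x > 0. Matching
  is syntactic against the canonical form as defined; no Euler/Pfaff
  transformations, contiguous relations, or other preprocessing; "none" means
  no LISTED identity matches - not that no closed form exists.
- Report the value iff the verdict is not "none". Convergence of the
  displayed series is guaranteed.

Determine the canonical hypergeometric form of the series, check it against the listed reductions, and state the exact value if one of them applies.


The series (x = -\frac{2}{5}) is 1F0: upper {\frac{7}{9}}, lower {-}, prefactor -\frac{12}{11}. Verdict: binomial (I4) fires (the 1F0 binomial series: exponent -7/9, x = -\frac{2}{5}). Sum: \left(-\frac{12}{11}\right) \cdot \left(\frac{7}{5}\right)^{-\frac{7}{9}}.

First insight: x = -\frac{2}{5} and the running product (prefactor -12/11) telescopes to a rising factorial.
Ratio: r(k) = -\frac{2}{5} * (k+\frac{7}{9}) / [(k+1)] - rational in k, leading ratio -\frac{2}{5}; with t_0 = -\frac{12}{11}, classification follows.


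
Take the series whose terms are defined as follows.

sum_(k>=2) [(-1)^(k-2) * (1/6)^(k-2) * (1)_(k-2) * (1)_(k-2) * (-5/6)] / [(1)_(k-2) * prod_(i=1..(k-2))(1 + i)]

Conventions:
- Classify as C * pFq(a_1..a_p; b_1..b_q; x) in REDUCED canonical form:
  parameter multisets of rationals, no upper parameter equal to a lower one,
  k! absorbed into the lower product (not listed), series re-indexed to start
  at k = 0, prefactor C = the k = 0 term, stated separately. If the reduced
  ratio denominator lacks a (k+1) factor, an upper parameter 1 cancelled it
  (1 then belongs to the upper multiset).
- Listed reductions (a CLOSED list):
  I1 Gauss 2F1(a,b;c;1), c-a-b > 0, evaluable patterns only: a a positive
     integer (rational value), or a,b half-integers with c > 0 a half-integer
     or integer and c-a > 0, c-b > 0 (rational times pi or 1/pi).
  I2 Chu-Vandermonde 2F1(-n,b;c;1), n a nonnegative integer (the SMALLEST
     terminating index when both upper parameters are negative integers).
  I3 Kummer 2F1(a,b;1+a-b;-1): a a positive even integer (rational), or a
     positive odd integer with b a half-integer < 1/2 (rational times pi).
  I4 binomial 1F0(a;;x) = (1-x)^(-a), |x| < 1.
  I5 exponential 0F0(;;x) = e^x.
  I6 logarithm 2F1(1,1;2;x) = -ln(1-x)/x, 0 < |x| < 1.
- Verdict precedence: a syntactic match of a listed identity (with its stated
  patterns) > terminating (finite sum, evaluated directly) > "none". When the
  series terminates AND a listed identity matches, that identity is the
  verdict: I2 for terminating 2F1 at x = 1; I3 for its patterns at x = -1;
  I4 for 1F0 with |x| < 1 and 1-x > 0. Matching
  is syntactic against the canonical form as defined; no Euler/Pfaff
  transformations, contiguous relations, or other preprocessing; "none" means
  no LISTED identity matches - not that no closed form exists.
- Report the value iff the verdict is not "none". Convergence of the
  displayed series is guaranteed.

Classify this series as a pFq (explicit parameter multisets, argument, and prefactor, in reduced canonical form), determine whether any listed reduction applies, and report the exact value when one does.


Reduced: x = -1/6, 2F1, upper = {1, 1}, lower = {2}, C = -5/6. Verdict: logarithm (I6) applies (the logarithm: parameters (1,1;2), x = -1/6). Sum: (-5) * ln(7/6).

Structural cue: t_0 = -5/6 here, and (1)_k (C = -5/6) is k! itself.
Consecutive-term ratio: r(k) = (-1/6) * (k+1) (k+1) / [(k+2) (k+1)] - rational; roots negated = parameters, x = (-1/6), C = -5/6.


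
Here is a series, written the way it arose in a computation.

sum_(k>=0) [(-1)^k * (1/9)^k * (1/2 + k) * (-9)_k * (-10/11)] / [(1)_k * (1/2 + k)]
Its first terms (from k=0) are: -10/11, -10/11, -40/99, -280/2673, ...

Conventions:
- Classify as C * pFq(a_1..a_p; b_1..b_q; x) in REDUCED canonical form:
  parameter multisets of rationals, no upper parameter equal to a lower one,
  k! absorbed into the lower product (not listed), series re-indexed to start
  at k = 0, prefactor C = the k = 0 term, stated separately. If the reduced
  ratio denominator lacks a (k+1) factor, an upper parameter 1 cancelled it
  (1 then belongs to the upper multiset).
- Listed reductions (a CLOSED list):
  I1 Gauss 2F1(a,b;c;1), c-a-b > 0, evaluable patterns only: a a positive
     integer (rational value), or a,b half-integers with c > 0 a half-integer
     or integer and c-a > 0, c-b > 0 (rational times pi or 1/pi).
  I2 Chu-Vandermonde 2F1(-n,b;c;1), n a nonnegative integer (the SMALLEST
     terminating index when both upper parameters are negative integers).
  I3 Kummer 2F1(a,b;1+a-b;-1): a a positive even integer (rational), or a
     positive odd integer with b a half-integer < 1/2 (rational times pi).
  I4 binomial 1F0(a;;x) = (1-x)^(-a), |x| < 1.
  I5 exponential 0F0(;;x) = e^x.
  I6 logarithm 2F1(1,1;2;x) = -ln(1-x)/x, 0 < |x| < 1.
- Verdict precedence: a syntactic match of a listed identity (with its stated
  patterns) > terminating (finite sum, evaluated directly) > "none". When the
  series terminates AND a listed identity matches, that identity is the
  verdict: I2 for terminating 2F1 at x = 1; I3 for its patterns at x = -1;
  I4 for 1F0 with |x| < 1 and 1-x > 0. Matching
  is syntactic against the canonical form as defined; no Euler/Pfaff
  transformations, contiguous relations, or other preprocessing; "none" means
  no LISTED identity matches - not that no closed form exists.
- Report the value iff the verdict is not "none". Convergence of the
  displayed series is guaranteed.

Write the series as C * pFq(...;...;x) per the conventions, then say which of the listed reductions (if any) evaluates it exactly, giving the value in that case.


The tell: from the first term -10/11: the factor k + 1/2 cancels (top and bottom), leaving C = -10/11, x = -1/9.
Ratio: r(k) = (-1/9) * (k-9) / [(k+1)] - rational in k, leading ratio (-1/9); with t_0 = -10/11, classification follows.

Reduced: x = -1/9, 1F0, upper = {-9}, lower = {-}, C = -10/11. Verdict: this is the binomial series (I4) (the 1F0 binomial series: exponent 9, x = -1/9). Sum: -10000000000/4261625379.


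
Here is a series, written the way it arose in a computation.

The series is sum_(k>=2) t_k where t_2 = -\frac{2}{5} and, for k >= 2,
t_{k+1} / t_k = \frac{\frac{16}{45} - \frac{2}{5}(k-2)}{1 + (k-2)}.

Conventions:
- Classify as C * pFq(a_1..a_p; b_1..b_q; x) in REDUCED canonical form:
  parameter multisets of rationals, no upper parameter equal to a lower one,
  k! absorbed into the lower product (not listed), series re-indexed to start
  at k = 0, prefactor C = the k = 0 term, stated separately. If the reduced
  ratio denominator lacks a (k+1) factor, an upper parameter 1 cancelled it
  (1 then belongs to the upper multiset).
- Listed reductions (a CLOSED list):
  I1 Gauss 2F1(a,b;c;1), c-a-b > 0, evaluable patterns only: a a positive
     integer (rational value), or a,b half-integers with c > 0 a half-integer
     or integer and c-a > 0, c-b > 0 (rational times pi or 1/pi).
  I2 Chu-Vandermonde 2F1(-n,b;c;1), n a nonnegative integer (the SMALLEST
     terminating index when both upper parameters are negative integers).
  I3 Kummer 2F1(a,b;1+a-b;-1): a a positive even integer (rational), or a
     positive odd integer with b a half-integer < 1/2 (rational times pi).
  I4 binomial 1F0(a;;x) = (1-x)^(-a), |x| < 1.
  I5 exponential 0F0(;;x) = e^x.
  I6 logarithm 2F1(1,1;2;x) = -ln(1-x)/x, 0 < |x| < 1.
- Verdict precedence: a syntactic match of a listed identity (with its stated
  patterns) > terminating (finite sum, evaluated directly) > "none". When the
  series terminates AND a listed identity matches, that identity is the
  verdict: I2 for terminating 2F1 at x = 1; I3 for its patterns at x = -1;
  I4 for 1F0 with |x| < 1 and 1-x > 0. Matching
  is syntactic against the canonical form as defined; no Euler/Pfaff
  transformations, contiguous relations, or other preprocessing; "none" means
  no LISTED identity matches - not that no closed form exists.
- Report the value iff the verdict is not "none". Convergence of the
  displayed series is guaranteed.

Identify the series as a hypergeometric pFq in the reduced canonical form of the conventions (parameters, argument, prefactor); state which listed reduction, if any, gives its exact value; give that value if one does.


Canonical form: C = -\frac{2}{5} times 1F0 with upper {-\frac{8}{9}}, lower {-}, x = -\frac{2}{5}. Verdict: this is the binomial series (I4) (the 1F0 binomial series: exponent 8/9, x = -\frac{2}{5}). Value: \left(-\frac{2}{5}\right) \cdot \left(\frac{7}{5}\right)^{\frac{8}{9}}.

Key observation: t_0 being -\frac{2}{5}, roots of the ratio polynomials (C = -2/5, x = -2/5) are the negated parameters.
Term ratio: r(k) = -\frac{2}{5} * (k-\frac{8}{9}) / [(k+1)] - rational in k. x = -\frac{2}{5}; t_0 = -\frac{2}{5}; negate the roots.


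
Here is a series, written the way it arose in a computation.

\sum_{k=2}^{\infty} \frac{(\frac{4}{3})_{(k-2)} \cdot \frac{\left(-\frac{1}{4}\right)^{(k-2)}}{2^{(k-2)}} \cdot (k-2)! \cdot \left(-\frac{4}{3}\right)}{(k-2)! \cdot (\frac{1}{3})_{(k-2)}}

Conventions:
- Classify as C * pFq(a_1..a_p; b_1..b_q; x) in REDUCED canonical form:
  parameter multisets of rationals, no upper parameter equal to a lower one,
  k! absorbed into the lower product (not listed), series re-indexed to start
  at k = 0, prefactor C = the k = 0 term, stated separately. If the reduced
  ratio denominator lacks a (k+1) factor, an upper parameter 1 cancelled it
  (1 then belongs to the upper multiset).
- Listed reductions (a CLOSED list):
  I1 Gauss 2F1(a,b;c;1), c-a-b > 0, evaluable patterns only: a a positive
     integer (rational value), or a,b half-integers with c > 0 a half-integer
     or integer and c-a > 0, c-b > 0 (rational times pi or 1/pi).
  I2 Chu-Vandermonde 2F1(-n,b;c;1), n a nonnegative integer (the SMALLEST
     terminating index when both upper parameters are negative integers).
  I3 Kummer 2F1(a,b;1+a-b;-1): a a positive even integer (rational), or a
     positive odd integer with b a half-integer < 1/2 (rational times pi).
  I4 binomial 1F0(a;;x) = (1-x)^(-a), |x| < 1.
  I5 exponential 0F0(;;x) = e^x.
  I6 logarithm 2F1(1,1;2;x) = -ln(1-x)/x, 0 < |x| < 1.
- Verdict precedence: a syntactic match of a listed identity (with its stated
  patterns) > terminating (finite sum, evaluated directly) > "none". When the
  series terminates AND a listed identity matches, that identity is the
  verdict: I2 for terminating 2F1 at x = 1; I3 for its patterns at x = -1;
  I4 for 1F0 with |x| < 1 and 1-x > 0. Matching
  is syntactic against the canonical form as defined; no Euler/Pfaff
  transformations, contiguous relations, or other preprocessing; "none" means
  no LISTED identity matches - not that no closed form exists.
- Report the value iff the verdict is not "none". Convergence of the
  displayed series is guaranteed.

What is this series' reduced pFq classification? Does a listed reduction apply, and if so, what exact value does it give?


The series (x = -\frac{1}{8}) is 2F1: upper {1, \frac{4}{3}}, lower {\frac{1}{3}}, prefactor -\frac{4}{3}. Verdict: none here - no I1-I6 shape fits x = -\frac{1}{8} with lower {\frac{1}{3}}.

Structural cue: t_0 = -\frac{4}{3} here, and the factorial ratio (prefactor -4/3) (k+a-1)!/(a-1)! is a rising factorial (a)_k.
Ratio: r(k) = -\frac{1}{8} * (k+1) (k+\frac{4}{3}) / [(k+\frac{1}{3}) (k+1)] - rational; roots negated = parameters, x = -\frac{1}{8}, C = -\frac{4}{3}.


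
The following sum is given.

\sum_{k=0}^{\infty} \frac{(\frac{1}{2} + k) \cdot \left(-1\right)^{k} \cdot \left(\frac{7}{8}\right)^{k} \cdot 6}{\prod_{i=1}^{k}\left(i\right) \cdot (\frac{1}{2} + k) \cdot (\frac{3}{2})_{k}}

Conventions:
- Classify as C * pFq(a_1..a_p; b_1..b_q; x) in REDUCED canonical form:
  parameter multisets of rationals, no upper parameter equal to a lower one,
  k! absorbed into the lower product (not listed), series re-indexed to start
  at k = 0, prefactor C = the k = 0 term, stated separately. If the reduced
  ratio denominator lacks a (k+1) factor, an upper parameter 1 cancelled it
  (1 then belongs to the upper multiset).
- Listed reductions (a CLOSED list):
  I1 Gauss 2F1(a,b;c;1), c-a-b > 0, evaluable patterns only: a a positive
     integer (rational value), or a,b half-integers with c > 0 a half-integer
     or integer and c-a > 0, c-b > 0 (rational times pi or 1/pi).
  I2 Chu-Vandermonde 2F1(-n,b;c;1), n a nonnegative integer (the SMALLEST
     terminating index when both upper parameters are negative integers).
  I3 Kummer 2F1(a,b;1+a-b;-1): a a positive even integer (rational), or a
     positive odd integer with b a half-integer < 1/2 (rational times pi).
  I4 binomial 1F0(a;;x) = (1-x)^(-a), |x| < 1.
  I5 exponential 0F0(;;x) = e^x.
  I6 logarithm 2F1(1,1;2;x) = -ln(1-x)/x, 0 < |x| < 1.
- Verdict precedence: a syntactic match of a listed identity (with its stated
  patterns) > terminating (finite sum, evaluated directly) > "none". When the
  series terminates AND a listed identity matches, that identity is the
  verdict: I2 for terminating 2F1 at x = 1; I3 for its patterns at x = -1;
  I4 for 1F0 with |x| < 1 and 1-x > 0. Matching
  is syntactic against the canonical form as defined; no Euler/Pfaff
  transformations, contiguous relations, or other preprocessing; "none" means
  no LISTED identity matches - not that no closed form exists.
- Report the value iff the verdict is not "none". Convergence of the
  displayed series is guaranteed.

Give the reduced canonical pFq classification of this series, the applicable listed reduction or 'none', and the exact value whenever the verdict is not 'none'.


At argument -\frac{7}{8}: a 0F1 with upper {-}, lower {\frac{3}{2}}, scaled by C = 6. Verdict: none. Every listed pattern misses the 0F1 form at -\frac{7}{8}, upper {-}.

First insight: from the first term 6: the product of the first k integers (C = 6, x = -7/8) is k!.
Term ratio: r(k) = -\frac{7}{8} * 1 / [(k+\frac{3}{2}) (k+1)] - rational in k, leading ratio -\frac{7}{8}; with t_0 = 6, classification follows.


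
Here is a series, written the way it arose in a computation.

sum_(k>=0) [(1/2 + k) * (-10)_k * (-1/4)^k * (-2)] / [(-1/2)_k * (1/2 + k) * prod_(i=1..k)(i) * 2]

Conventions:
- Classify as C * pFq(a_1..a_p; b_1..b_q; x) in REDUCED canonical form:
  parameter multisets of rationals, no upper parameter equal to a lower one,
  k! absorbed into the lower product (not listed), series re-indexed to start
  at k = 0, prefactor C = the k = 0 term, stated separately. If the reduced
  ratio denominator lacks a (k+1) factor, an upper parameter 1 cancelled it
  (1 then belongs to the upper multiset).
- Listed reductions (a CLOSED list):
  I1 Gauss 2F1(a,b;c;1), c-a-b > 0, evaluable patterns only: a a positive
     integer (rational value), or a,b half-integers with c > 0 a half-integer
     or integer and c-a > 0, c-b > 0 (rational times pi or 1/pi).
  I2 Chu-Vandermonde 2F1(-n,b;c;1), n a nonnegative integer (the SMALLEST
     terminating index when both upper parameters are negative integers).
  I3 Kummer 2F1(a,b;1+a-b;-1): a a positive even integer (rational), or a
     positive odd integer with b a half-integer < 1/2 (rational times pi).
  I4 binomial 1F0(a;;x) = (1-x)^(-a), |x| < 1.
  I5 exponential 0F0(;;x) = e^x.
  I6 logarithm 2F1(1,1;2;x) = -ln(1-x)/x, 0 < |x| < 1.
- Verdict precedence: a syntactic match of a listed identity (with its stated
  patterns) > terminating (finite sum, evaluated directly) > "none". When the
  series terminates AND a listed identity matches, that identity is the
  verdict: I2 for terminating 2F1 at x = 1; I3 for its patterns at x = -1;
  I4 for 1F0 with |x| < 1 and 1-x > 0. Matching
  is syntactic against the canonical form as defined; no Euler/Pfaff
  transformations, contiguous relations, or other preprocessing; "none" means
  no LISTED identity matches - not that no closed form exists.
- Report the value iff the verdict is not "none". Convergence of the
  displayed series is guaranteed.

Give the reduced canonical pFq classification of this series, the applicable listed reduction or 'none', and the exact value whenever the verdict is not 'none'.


Classification (C = -1): 1F1 with upper {-10}, lower {-1/2}, argument x = -1/4. Verdict: terminating - upper -10 stops the sum at k = 10; the 11 terms are added exactly. Hence: 57553732037/2714342400.

Structural cue: t_0 = -1 here, and the product of the first k integers (C = -1) is k!.
Term ratio: r(k) = (-1/4) * (k-10) / [(k-1/2) (k+1)] - rational in k, leading ratio (-1/4); with t_0 = -1, classification follows.


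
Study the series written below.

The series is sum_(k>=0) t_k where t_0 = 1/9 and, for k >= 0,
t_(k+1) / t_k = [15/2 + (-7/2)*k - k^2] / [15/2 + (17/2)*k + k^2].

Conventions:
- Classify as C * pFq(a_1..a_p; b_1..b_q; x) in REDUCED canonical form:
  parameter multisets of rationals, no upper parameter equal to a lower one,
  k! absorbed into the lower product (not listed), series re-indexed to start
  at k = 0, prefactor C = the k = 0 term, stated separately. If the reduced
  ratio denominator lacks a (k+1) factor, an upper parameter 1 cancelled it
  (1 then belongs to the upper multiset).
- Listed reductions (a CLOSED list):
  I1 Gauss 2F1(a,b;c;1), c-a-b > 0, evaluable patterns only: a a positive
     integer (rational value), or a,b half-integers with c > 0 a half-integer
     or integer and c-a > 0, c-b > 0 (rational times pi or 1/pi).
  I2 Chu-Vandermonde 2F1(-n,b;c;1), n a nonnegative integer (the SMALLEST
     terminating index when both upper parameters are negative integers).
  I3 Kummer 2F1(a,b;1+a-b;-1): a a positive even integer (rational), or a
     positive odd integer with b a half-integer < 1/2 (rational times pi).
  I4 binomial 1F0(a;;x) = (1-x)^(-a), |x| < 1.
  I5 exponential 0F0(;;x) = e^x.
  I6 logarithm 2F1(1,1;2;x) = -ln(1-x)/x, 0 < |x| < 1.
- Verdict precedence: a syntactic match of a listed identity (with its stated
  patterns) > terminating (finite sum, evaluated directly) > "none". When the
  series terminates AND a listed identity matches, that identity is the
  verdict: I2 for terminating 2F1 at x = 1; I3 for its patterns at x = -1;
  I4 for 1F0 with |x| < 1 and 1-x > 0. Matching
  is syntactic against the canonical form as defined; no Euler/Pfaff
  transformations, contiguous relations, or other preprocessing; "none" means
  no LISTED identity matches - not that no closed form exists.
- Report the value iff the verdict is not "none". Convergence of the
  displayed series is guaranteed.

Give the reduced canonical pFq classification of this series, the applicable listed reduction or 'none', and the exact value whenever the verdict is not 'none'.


This is 1/9 * 2F1(-3/2, 5; 15/2; -1) in reduced canonical form. Verdict: the Kummer evaluation I3 matches (x = -1; c = 15/2 equals 1+a-b for upper {-3/2, 5}: listed pattern). Hence: (5005/65536) * pi.

The tell: from the first term 1/9: the expanded ratio factors over Q; prefactor 1/9, roots give parameters.
Consecutive-term ratio: r(k) = (-1) * (k-3/2) (k+5) / [(k+15/2) (k+1)] - rational in k, leading ratio (-1); with t_0 = 1/9, classification follows.


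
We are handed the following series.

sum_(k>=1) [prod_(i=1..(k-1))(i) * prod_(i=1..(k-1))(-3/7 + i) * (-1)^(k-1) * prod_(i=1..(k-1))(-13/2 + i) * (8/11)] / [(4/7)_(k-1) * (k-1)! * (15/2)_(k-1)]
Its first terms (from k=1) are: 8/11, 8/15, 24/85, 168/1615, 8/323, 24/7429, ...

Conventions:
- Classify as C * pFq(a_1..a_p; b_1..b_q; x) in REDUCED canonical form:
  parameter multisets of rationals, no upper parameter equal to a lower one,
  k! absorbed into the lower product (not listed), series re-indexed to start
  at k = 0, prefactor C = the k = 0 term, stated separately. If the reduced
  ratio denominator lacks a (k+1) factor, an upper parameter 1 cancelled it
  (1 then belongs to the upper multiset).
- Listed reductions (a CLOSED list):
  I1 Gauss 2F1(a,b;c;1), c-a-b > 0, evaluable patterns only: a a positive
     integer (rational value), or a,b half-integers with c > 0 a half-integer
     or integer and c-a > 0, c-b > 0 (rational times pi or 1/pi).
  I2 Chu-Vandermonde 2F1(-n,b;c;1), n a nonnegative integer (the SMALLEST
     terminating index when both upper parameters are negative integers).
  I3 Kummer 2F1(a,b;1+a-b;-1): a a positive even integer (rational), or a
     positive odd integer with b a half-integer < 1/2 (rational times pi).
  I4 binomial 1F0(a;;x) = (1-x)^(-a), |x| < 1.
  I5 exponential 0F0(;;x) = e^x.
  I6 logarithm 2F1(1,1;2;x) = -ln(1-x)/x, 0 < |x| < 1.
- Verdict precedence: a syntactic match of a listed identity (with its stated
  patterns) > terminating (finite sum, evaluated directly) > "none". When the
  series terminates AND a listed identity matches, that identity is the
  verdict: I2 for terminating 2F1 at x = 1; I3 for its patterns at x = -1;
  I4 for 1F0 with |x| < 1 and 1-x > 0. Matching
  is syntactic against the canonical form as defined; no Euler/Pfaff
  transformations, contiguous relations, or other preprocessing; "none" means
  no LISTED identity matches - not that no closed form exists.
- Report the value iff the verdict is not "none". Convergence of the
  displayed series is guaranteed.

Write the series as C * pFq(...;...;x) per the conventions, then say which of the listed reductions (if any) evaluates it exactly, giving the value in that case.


Prefactor 8/11, argument -1: 2F1 with upper {-11/2, 1} over lower {15/2}. Verdict: Kummer (I3) applies (x = -1; c = 15/2 equals 1+a-b for upper {-11/2, 1}: listed pattern). Its exact value is (273/512) * pi.

The tell: x = (-1) and the running product (prefactor 8/11) telescopes to a rising factorial.
Adjacent-term ratio: r(k) = (-1) * (k-11/2) (k+1) / [(k+15/2) (k+1)] ; factor over Q: parameters, x = (-1), and C = 8/11.


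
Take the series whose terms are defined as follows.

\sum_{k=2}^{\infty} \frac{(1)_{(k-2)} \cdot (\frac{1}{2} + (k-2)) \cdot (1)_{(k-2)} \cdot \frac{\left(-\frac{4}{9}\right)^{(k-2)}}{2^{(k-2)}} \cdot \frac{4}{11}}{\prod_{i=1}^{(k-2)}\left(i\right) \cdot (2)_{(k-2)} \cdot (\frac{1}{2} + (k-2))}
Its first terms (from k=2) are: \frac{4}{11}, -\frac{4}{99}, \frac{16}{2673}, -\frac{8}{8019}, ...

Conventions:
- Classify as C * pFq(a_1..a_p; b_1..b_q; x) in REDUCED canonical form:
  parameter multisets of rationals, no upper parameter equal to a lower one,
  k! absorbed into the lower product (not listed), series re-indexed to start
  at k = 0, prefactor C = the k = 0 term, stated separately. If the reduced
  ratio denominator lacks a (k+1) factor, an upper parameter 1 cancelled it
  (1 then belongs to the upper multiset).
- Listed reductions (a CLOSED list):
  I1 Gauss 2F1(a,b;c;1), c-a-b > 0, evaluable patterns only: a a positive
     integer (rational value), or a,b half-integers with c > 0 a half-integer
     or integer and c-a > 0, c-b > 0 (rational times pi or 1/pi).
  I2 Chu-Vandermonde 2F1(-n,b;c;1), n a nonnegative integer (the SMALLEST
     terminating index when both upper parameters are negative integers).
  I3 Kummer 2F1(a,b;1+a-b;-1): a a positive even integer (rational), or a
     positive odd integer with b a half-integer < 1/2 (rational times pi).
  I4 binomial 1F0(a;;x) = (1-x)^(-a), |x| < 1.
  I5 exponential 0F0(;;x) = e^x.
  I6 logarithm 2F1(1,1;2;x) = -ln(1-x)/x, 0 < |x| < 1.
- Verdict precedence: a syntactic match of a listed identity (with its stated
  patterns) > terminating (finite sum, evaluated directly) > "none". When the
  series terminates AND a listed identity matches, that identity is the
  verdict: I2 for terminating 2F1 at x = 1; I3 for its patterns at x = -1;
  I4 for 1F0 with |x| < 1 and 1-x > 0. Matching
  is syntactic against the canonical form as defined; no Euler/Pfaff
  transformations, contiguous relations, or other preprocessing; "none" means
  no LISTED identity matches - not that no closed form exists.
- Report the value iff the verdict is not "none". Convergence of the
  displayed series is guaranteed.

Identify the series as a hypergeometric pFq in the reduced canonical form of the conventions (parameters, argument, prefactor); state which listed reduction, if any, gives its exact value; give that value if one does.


Classification (C = \frac{4}{11}): 2F1 with upper {1, 1}, lower {2}, argument x = -\frac{2}{9}. Verdict at x = -\frac{2}{9}: logarithm (I6) matches (the logarithm: parameters (1,1;2), x = -\frac{2}{9}). Value: \frac{18}{11} \cdot \ln\left(\frac{11}{9}\right).

The tell: from the first term \frac{4}{11}: the factor k + 1/2 cancels (top and bottom), leaving C = 4/11, x = -2/9.
Adjacent-term ratio: r(k) = -\frac{2}{9} * (k+1) (k+1) / [(k+2) (k+1)] ; factor over Q: parameters, x = -\frac{2}{9}, and C = \frac{4}{11}.


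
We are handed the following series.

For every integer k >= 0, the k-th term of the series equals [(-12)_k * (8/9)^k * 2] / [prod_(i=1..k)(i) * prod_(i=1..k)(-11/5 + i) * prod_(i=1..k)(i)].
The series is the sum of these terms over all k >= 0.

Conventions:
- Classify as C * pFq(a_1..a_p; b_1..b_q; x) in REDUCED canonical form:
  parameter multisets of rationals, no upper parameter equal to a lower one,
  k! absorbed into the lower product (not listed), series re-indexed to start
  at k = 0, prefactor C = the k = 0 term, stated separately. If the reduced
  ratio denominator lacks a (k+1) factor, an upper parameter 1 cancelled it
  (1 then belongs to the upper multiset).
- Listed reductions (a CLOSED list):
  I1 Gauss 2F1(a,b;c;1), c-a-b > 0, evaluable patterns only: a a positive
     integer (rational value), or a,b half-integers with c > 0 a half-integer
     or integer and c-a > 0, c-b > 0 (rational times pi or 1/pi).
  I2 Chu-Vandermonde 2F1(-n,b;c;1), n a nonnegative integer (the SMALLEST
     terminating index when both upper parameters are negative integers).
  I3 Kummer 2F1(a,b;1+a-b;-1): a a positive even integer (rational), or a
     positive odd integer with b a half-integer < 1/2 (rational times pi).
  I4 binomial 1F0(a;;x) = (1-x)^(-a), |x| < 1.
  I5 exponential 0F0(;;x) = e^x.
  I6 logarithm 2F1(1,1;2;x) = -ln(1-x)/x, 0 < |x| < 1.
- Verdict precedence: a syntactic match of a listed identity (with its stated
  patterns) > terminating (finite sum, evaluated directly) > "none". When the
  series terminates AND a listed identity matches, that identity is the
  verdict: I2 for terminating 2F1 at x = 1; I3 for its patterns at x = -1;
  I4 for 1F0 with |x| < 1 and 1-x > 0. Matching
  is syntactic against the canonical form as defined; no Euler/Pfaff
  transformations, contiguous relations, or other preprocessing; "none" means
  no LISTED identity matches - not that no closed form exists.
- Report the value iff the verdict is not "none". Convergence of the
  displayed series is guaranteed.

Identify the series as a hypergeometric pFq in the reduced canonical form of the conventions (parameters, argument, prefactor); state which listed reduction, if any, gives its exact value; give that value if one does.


This is 2 * 1F2(-12; -6/5, 1; 8/9) in reduced canonical form. Verdict: terminating. With -12 upstairs the series is a 13-term polynomial sum; evaluated term by term. Sum: 21293415674002461983349793718/589989202182851155312807179.

Structural cue: from the first term 2: the lower running product (C = 2, x = 8/9) is a rising factorial.
Ratio: r(k) = (8/9) * (k-12) / [(k-6/5) (k+1) (k+1)] ; factor over Q: parameters, x = (8/9), and C = 2.


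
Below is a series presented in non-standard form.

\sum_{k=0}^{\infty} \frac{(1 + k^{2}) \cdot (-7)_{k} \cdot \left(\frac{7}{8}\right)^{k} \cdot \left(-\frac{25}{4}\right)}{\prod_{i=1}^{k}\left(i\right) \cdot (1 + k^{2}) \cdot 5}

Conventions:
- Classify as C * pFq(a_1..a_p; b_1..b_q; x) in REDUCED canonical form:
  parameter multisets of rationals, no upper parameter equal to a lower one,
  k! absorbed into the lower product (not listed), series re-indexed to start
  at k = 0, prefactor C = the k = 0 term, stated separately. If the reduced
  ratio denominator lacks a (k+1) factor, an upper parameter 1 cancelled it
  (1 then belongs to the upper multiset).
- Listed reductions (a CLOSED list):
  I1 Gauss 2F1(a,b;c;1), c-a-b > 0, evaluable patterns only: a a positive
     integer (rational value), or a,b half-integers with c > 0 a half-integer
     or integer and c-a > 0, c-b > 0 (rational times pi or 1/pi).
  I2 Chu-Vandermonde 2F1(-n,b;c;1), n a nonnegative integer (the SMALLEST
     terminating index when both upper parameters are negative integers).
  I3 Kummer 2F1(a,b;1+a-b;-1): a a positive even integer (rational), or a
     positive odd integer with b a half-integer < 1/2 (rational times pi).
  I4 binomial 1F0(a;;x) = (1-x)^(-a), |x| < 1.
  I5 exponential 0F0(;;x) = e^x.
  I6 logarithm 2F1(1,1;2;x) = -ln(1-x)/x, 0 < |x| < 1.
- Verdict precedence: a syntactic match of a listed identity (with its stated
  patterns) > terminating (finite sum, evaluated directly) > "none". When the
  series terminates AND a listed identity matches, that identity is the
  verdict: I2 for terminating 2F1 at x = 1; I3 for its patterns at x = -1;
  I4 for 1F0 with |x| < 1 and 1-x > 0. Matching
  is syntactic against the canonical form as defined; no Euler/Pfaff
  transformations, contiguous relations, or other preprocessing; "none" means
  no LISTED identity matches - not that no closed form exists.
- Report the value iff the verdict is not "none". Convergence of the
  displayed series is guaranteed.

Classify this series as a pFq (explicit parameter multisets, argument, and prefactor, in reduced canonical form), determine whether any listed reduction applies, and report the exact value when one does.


Key observation: t_0 = -\frac{5}{4} here, and the constant factors (C = -5/4, x = 7/8) combine into one prefactor.
Term ratio: r(k) = \frac{7}{8} * (k-7) / [(k+1)] - rational in k. x = \frac{7}{8}; t_0 = -\frac{5}{4}; negate the roots.

x = \frac{7}{8} here; the reduced form reads 1F0, upper {-7}, lower {-}, C = -\frac{5}{4}. Verdict at x = \frac{7}{8}: the I4 binomial reduction matches (the 1F0 binomial series: exponent 7, x = \frac{7}{8}). Value: -\frac{5}{8388608}.


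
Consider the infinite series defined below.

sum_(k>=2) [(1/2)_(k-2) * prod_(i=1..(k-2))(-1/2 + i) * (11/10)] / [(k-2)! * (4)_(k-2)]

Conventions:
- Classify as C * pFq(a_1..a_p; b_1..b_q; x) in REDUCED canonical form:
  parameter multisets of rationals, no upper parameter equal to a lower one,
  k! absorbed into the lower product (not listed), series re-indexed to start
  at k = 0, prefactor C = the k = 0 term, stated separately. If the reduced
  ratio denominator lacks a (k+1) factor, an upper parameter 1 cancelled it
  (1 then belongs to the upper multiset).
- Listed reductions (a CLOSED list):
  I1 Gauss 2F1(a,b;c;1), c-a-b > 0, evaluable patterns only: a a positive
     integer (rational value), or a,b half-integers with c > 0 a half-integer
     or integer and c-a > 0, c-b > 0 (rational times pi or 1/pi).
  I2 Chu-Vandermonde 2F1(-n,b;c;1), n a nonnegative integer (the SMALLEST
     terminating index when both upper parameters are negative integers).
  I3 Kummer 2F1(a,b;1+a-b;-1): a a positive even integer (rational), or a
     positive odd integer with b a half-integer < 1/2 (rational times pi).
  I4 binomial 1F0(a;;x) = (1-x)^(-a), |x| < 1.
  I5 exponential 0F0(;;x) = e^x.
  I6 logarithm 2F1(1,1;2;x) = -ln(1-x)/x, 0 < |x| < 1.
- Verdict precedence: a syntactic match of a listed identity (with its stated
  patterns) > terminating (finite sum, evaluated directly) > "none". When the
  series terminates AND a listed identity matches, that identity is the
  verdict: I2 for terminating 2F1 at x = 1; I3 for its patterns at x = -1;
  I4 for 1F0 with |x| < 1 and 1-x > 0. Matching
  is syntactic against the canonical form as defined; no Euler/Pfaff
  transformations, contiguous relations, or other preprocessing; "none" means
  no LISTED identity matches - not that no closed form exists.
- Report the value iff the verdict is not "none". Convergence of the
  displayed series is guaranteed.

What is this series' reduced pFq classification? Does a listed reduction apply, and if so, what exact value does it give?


First insight: t_0 being 11/10, the running product (prefactor 11/10) telescopes to a rising factorial.
Term ratio: r(k) = 1 * (k+1/2) (k+1/2) / [(k+4) (k+1)] - rational in k, leading ratio 1; with t_0 = 11/10, classification follows.

x = 1 here; the reduced form reads 2F1, upper {1/2, 1/2}, lower {4}, C = 11/10. Verdict: Gauss's theorem I1 (half-integer case) matches (x = 1; upper {1/2, 1/2} half-integers, c = 4 in the evaluable pattern). Exact value: (1408/375) / pi.


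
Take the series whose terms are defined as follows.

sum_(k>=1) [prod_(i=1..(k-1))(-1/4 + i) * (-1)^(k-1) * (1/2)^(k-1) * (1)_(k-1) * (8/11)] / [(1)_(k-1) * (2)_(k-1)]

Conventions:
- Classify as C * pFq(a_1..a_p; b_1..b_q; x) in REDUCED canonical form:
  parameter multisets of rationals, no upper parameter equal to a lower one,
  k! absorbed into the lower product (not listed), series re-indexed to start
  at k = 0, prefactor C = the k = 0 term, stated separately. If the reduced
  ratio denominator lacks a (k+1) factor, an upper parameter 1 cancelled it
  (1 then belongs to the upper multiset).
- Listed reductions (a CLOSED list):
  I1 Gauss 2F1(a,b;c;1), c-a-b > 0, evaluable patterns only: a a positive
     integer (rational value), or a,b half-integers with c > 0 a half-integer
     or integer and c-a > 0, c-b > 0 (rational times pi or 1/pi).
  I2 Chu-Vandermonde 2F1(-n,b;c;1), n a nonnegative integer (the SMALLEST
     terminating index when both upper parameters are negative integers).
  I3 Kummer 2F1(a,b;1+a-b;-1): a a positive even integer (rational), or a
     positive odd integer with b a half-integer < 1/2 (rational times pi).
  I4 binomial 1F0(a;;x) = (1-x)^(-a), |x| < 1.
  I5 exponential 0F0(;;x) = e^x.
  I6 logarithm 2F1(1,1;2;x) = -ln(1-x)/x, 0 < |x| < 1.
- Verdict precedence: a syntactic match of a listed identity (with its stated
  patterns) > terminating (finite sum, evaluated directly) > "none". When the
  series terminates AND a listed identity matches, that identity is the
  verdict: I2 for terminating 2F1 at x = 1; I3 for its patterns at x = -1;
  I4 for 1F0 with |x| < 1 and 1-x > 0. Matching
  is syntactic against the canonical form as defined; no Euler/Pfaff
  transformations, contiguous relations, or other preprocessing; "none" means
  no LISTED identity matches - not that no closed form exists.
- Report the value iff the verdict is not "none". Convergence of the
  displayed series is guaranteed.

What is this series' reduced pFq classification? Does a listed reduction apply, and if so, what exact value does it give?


Canonical form: C = 8/11 times 2F1 with upper {3/4, 1}, lower {2}, x = -1/2. Verdict: none - this 2F1 at x = -1/2 matches no listed pattern, and upper {3/4, 1} holds no stopper.

Key step: x = (-1/2) and the (-1)^k factor (C = 8/11) folds into the argument's sign.
Consecutive-term ratio: r(k) = (-1/2) * (k+3/4) (k+1) / [(k+2) (k+1)] ; factor over Q: parameters, x = (-1/2), and C = 8/11.


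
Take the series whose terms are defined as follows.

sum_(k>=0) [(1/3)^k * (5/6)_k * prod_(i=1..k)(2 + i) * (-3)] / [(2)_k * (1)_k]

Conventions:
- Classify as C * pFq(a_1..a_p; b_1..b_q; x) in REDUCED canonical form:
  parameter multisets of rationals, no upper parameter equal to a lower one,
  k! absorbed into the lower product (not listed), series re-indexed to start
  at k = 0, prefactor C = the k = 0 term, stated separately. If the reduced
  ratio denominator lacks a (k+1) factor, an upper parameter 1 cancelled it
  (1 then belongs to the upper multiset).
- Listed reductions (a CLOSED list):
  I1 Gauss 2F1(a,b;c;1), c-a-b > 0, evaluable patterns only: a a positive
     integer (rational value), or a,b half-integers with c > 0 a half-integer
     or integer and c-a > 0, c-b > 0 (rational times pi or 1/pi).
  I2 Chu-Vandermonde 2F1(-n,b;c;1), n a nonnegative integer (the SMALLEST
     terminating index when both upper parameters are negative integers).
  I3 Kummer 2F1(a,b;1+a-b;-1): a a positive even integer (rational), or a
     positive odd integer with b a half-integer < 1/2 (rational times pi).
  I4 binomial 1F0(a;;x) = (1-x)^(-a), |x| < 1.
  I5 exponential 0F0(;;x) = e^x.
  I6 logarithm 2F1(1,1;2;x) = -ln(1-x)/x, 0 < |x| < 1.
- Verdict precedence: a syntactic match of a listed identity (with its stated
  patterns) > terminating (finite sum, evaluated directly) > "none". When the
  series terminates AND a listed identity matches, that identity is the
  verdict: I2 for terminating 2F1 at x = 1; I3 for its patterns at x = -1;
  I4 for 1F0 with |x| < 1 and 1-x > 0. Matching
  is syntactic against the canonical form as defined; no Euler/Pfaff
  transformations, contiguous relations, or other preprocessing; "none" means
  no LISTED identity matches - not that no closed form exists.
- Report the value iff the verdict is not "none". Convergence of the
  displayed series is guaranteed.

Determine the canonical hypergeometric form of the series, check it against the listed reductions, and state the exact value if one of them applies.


This is -3 * 2F1(5/6, 3; 2; 1/3) in reduced canonical form. Verdict: no listed reduction: x = 1/3 and upper {5/6, 3} fail every I1-I6 pattern.

Key observation: t_0 = -3 here, and (1)_k (prefactor -3) is k! itself.
Consecutive-term ratio: r(k) = (1/3) * (k+5/6) (k+3) / [(k+2) (k+1)] - rational in k. x = (1/3); t_0 = -3; negate the roots.


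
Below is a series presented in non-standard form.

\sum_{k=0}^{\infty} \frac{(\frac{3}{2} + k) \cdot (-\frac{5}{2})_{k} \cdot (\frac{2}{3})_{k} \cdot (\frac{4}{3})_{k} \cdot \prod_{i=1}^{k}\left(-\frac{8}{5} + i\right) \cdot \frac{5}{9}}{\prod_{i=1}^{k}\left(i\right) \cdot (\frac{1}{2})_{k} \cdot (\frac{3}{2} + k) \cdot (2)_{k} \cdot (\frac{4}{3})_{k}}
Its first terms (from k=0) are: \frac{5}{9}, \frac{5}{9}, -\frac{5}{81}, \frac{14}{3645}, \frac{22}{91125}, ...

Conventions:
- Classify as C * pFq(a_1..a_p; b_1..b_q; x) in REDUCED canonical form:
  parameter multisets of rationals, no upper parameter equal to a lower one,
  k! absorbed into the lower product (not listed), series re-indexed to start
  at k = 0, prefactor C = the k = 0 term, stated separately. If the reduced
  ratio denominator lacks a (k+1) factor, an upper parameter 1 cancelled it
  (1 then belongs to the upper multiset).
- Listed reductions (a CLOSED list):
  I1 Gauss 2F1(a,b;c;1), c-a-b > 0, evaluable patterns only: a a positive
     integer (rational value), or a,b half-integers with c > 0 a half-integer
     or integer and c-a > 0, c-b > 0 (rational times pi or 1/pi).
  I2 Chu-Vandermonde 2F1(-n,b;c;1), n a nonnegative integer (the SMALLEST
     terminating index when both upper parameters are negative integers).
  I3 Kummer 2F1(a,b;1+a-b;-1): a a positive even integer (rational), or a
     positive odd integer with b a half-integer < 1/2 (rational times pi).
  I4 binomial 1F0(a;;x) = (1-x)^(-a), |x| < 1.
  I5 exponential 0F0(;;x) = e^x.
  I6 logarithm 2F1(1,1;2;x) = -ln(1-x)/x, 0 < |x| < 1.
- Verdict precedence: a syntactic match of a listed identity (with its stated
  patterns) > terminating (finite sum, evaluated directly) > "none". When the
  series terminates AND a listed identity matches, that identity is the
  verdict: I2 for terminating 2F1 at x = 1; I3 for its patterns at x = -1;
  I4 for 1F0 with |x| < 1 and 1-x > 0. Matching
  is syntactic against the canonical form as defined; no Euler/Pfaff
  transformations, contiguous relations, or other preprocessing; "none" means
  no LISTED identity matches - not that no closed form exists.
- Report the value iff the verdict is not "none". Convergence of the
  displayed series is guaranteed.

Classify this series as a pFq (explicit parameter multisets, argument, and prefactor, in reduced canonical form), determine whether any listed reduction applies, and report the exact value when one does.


Classification (C = \frac{5}{9}): 3F2 with upper {-\frac{5}{2}, -\frac{3}{5}, \frac{2}{3}}, lower {\frac{1}{2}, 2}, argument x = 1. Verdict: none. No listed pattern accepts 3F2(-\frac{5}{2}, -\frac{3}{5}, \frac{2}{3}; \frac{1}{2}, 2; 1).

The tell: from the first term \frac{5}{9}: the product of the first k integers (prefactor 5/9) is k!.
Adjacent-term ratio: r(k) = 1 * (k-\frac{5}{2}) (k-\frac{3}{5}) (k+\frac{2}{3}) / [(k+\frac{1}{2}) (k+2) (k+1)] - poly over poly, x = 1 from leading terms; C = \frac{5}{9} at k = 0.
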